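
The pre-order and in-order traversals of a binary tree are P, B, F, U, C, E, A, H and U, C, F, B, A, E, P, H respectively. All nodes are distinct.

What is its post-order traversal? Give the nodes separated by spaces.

C U F A E B H P

The first element of pre-order is the root; it splits in-order into left and right subtrees.
Root P: left subtree has 6 nodes {U, C, F, B, A, E}, right has 1 {H}.
  Root B: left subtree has 3 nodes {U, C, F}, right has 2 {A, E}.
    Root F: left subtree has 2 nodes {U, C}, right has 0 { }.
      Root U: left subtree has 0 nodes { }, right has 1 {C}.
    Root E: left subtree has 1 node {A}, right has 0 { }.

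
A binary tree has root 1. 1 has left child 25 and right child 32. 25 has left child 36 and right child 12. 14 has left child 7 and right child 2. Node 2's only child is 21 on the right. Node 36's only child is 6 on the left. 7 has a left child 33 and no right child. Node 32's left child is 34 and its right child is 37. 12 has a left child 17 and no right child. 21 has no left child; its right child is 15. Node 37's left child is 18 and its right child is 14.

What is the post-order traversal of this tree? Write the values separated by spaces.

6 36 17 12 25 34 18 33 7 15 21 2 14 37 32 1

Post-order visits the left subtree, then the right subtree, then the node.
At 1: go left to 25.
  At 25: go left to 36.
    At 36: go left to 6.
      6 is a leaf — visit 6.
    At 36: no right child.
    Visit 36.
  At 25: go right to 12.
    At 12: go left to 17.
      17 is a leaf — visit 17.
    At 12: no right child.
    Visit 12.
  Visit 25.
At 1: go right to 32.
  At 32: go left to 34.
    34 is a leaf — visit 34.
  At 32: go right to 37.
    At 37: go left to 18.
      18 is a leaf — visit 18.
    At 37: go right to 14.
      At 14: go left to 7.
        At 7: go left to 33.
          33 is a leaf — visit 33.
        At 7: no right child.
        Visit 7.
      At 14: go right to 2.
        At 2: no left child.
        At 2: go right to 21.
          At 21: no left child.
          At 21: go right to 15.
            15 is a leaf — visit 15.
          Visit 21.
        Visit 2.
      Visit 14.
    Visit 37.
  Visit 32.
Visit 1.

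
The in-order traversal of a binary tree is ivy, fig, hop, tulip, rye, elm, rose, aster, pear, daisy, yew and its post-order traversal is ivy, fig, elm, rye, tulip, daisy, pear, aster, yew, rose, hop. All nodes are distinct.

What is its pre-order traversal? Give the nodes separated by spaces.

hop fig ivy rose tulip rye elm yew aster pear daisy

The last element of post-order is the root; it splits in-order into left and right subtrees.
Root hop: left subtree has 2 nodes {ivy, fig}, right has 8 {tulip, rye, elm, rose, aster, pear, daisy, yew}.
  Root fig: left subtree has 1 node {ivy}, right has 0 { }.
  Root rose: left subtree has 3 nodes {tulip, rye, elm}, right has 4 {aster, pear, daisy, yew}.
    Root tulip: left subtree has 0 nodes { }, right has 2 {rye, elm}.
      Root rye: left subtree has 0 nodes { }, right has 1 {elm}.
    Root yew: left subtree has 3 nodes {aster, pear, daisy}, right has 0 { }.
      Root aster: left subtree has 0 nodes { }, right has 2 {pear, daisy}.
        Root pear: left subtree has 0 nodes { }, right has 1 {daisy}.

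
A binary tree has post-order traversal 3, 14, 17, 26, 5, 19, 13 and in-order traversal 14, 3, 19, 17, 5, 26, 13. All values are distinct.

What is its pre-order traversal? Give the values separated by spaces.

13 19 14 3 5 17 26

The last element of post-order is the root; it splits in-order into left and right subtrees.
Root 13: left subtree has 6 nodes {14, 3, 19, 17, 5, 26}, right has 0 { }.
  Root 19: left subtree has 2 nodes {14, 3}, right has 3 {17, 5, 26}.
    Root 14: left subtree has 0 nodes { }, right has 1 {3}.
    Root 5: left subtree has 1 node {17}, right has 1 {26}.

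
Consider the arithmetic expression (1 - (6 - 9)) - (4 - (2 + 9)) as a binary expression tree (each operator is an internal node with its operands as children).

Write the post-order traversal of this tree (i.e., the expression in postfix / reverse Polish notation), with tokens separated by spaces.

Post-order on an expression tree gives postfix notation: for each operator, emit left operand, right operand, then the operator.

1 6 9 - - 4 2 9 + - -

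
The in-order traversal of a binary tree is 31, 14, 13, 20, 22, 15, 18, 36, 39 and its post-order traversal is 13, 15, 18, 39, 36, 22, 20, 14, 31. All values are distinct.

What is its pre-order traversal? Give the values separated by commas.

The last element of post-order is the root; it splits in-order into left and right subtrees.
Root 31: left subtree has 0 nodes { }, right has 8 {14, 13, 20, 22, 15, 18, 36, 39}.
  Root 14: left subtree has 0 nodes { }, right has 7 {13, 20, 22, 15, 18, 36, 39}.
    Root 20: left subtree has 1 node {13}, right has 5 {22, 15, 18, 36, 39}.
      Root 22: left subtree has 0 nodes { }, right has 4 {15, 18, 36, 39}.
        Root 36: left subtree has 2 nodes {15, 18}, right has 1 {39}.
          Root 18: left subtree has 1 node {15}, right has 0 { }.

31, 14, 20, 13, 22, 36, 18, 15, 39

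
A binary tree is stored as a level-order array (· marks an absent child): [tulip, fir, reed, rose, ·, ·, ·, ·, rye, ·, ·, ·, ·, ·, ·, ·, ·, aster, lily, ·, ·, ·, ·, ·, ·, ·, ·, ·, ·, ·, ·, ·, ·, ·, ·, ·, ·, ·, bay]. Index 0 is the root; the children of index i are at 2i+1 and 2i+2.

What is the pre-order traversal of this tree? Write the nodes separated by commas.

Pre-order visits the node, then its left subtree, then its right subtree.
Visit tulip.
At tulip: go left to fir.
  Visit fir.
  At fir: go left to rose.
    Visit rose.
    At rose: no left child.
    At rose: go right to rye.
      Visit rye.
      At rye: go left to aster.
        aster is a leaf — visit aster.
      At rye: go right to lily.
        Visit lily.
        At lily: no left child.
        At lily: go right to bay.
          bay is a leaf — visit bay.
  At fir: no right child.
At tulip: go right to reed.
  reed is a leaf — visit reed.

tulip, fir, rose, rye, aster, lily, bay, reed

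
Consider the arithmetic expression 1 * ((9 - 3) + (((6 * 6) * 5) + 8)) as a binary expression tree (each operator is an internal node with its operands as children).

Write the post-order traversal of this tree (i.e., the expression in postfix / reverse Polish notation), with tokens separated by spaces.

Post-order on an expression tree gives postfix notation: for each operator, emit left operand, right operand, then the operator.

1 9 3 - 6 6 * 5 * 8 + + *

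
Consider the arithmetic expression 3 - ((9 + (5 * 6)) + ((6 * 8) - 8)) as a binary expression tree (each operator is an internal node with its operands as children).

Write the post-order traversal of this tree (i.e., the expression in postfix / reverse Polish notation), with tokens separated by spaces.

3 9 5 6 * + 6 8 * 8 - + -

Post-order on an expression tree gives postfix notation: for each operator, emit left operand, right operand, then the operator.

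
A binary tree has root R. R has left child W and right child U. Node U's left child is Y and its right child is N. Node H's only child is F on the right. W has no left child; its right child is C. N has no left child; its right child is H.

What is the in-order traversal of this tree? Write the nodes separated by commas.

W, C, R, Y, U, N, H, F

In-order visits the left subtree, then the node, then the right subtree.
At R: go left to W.
  At W: no left child.
  Visit W.
  At W: go right to C.
    C is a leaf — visit C.
Visit R.
At R: go right to U.
  At U: go left to Y.
    Y is a leaf — visit Y.
  Visit U.
  At U: go right to N.
    At N: no left child.
    Visit N.
    At N: go right to H.
      At H: no left child.
      Visit H.
      At H: go right to F.
        F is a leaf — visit F.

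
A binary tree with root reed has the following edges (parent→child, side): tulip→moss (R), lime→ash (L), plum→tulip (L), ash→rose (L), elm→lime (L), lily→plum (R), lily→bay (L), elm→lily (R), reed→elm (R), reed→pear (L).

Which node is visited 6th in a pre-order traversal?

rose

Pre-order visits the node, then its left subtree, then its right subtree.
Visit reed.
At reed: go left to pear.
  pear is a leaf — visit pear.
At reed: go right to elm.
  Visit elm.
  At elm: go left to lime.
    Visit lime.
    At lime: go left to ash.
      Visit ash.
      At ash: go left to rose.
        rose is a leaf — visit rose.
      At ash: no right child.
    At lime: no right child.
  At elm: go right to lily.
    Visit lily.
    At lily: go left to bay.
      bay is a leaf — visit bay.
    At lily: go right to plum.
      Visit plum.
      At plum: go left to tulip.
        Visit tulip.
        At tulip: no left child.
        At tulip: go right to moss.
          moss is a leaf — visit moss.
      At plum: no right child.
Full pre-order sequence: reed, pear, elm, lime, ash, rose, lily, bay, plum, tulip, moss.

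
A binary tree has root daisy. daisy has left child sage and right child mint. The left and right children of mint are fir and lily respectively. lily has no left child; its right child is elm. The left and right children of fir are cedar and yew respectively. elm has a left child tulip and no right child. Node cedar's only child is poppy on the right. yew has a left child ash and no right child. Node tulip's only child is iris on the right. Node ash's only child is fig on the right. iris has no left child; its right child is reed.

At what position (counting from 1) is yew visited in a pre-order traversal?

Pre-order visits the node, then its left subtree, then its right subtree.
Visit daisy.
At daisy: go left to sage.
  sage is a leaf — visit sage.
At daisy: go right to mint.
  Visit mint.
  At mint: go left to fir.
    Visit fir.
    At fir: go left to cedar.
      Visit cedar.
      At cedar: no left child.
      At cedar: go right to poppy.
        poppy is a leaf — visit poppy.
    At fir: go right to yew.
      Visit yew.
      At yew: go left to ash.
        Visit ash.
        At ash: no left child.
        At ash: go right to fig.
          fig is a leaf — visit fig.
      At yew: no right child.
  At mint: go right to lily.
    Visit lily.
    At lily: no left child.
    At lily: go right to elm.
      Visit elm.
      At elm: go left to tulip.
        Visit tulip.
        At tulip: no left child.
        At tulip: go right to iris.
          Visit iris.
          At iris: no left child.
          At iris: go right to reed.
            reed is a leaf — visit reed.
      At elm: no right child.
Full pre-order sequence: daisy, sage, mint, fir, cedar, poppy, yew, ash, fig, lily, elm, tulip, iris, reed.

7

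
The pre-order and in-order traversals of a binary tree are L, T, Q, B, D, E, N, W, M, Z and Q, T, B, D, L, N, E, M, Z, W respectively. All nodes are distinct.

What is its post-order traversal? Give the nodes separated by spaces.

Q D B T N Z M W E L

The first element of pre-order is the root; it splits in-order into left and right subtrees.
Root L: left subtree has 4 nodes {Q, T, B, D}, right has 5 {N, E, M, Z, W}.
  Root T: left subtree has 1 node {Q}, right has 2 {B, D}.
    Root B: left subtree has 0 nodes { }, right has 1 {D}.
  Root E: left subtree has 1 node {N}, right has 3 {M, Z, W}.
    Root W: left subtree has 2 nodes {M, Z}, right has 0 { }.
      Root M: left subtree has 0 nodes { }, right has 1 {Z}.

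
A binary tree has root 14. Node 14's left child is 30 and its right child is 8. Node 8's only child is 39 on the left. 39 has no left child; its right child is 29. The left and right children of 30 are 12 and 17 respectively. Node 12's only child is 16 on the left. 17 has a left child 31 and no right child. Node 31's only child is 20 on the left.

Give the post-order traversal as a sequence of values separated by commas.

Post-order visits the left subtree, then the right subtree, then the node.
At 14: go left to 30.
  At 30: go left to 12.
    At 12: go left to 16.
      16 is a leaf — visit 16.
    At 12: no right child.
    Visit 12.
  At 30: go right to 17.
    At 17: go left to 31.
      At 31: go left to 20.
        20 is a leaf — visit 20.
      At 31: no right child.
      Visit 31.
    At 17: no right child.
    Visit 17.
  Visit 30.
At 14: go right to 8.
  At 8: go left to 39.
    At 39: no left child.
    At 39: go right to 29.
      29 is a leaf — visit 29.
    Visit 39.
  At 8: no right child.
  Visit 8.
Visit 14.

16, 12, 20, 31, 17, 30, 29, 39, 8, 14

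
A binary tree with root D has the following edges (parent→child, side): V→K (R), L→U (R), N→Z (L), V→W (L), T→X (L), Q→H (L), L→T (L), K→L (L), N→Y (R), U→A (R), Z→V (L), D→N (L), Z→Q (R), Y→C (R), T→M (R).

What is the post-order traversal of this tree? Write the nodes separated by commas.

W, X, M, T, A, U, L, K, V, H, Q, Z, C, Y, N, D

Post-order visits the left subtree, then the right subtree, then the node.
At D: go left to N.
  At N: go left to Z.
    At Z: go left to V.
      At V: go left to W.
        W is a leaf — visit W.
      At V: go right to K.
        At K: go left to L.
          At L: go left to T.
            At T: go left to X.
              X is a leaf — visit X.
            At T: go right to M.
              M is a leaf — visit M.
            Visit T.
          At L: go right to U.
            At U: no left child.
            At U: go right to A.
              A is a leaf — visit A.
            Visit U.
          Visit L.
        At K: no right child.
        Visit K.
      Visit V.
    At Z: go right to Q.
      At Q: go left to H.
        H is a leaf — visit H.
      At Q: no right child.
      Visit Q.
    Visit Z.
  At N: go right to Y.
    At Y: no left child.
    At Y: go right to C.
      C is a leaf — visit C.
    Visit Y.
  Visit N.
At D: no right child.
Visit D.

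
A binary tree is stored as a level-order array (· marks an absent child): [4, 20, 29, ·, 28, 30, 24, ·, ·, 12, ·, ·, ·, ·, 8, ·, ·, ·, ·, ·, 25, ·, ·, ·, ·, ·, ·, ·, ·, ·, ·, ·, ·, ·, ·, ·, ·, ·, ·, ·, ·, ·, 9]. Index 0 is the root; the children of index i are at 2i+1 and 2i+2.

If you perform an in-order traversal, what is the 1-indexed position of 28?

In-order visits the left subtree, then the node, then the right subtree.
At 4: go left to 20.
  At 20: no left child.
  Visit 20.
  At 20: go right to 28.
    At 28: go left to 12.
      At 12: no left child.
      Visit 12.
      At 12: go right to 25.
        At 25: no left child.
        Visit 25.
        At 25: go right to 9.
          9 is a leaf — visit 9.
    Visit 28.
    At 28: no right child.
Visit 4.
At 4: go right to 29.
  At 29: go left to 30.
    30 is a leaf — visit 30.
  Visit 29.
  At 29: go right to 24.
    At 24: no left child.
    Visit 24.
    At 24: go right to 8.
      8 is a leaf — visit 8.
Full in-order sequence: 20, 12, 25, 9, 28, 4, 30, 29, 24, 8.

5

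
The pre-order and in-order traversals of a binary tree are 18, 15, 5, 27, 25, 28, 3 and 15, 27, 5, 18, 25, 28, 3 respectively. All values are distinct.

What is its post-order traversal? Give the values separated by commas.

27, 5, 15, 3, 28, 25, 18

The first element of pre-order is the root; it splits in-order into left and right subtrees.
Root 18: left subtree has 3 nodes {15, 27, 5}, right has 3 {25, 28, 3}.
  Root 15: left subtree has 0 nodes { }, right has 2 {27, 5}.
    Root 5: left subtree has 1 node {27}, right has 0 { }.
  Root 25: left subtree has 0 nodes { }, right has 2 {28, 3}.
    Root 28: left subtree has 0 nodes { }, right has 1 {3}.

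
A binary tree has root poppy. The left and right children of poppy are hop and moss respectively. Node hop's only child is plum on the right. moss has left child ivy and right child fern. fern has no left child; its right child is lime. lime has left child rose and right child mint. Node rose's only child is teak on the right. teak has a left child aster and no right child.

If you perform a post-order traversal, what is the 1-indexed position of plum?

1

Post-order visits the left subtree, then the right subtree, then the node.
At poppy: go left to hop.
  At hop: no left child.
  At hop: go right to plum.
    plum is a leaf — visit plum.
  Visit hop.
At poppy: go right to moss.
  At moss: go left to ivy.
    ivy is a leaf — visit ivy.
  At moss: go right to fern.
    At fern: no left child.
    At fern: go right to lime.
      At lime: go left to rose.
        At rose: no left child.
        At rose: go right to teak.
          At teak: go left to aster.
            aster is a leaf — visit aster.
          At teak: no right child.
          Visit teak.
        Visit rose.
      At lime: go right to mint.
        mint is a leaf — visit mint.
      Visit lime.
    Visit fern.
  Visit moss.
Visit poppy.
Full post-order sequence: plum, hop, ivy, aster, teak, rose, mint, lime, fern, moss, poppy.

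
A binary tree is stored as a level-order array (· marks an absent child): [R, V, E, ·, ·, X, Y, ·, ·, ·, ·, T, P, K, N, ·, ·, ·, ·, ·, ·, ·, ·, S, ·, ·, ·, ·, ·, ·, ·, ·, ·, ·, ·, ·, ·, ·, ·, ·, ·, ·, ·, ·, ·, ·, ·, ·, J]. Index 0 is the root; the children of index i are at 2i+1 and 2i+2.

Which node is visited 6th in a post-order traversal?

X

Post-order visits the left subtree, then the right subtree, then the node.
At R: go left to V.
  V is a leaf — visit V.
At R: go right to E.
  At E: go left to X.
    At X: go left to T.
      At T: go left to S.
        At S: no left child.
        At S: go right to J.
          J is a leaf — visit J.
        Visit S.
      At T: no right child.
      Visit T.
    At X: go right to P.
      P is a leaf — visit P.
    Visit X.
  At E: go right to Y.
    At Y: go left to K.
      K is a leaf — visit K.
    At Y: go right to N.
      N is a leaf — visit N.
    Visit Y.
  Visit E.
Visit R.
Full post-order sequence: V, J, S, T, P, X, K, N, Y, E, R.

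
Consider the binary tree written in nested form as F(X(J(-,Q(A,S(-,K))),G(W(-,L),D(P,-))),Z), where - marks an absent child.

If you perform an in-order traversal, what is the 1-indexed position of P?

In-order visits the left subtree, then the node, then the right subtree.
At F: go left to X.
  At X: go left to J.
    At J: no left child.
    Visit J.
    At J: go right to Q.
      At Q: go left to A.
        A is a leaf — visit A.
      Visit Q.
      At Q: go right to S.
        At S: no left child.
        Visit S.
        At S: go right to K.
          K is a leaf — visit K.
  Visit X.
  At X: go right to G.
    At G: go left to W.
      At W: no left child.
      Visit W.
      At W: go right to L.
        L is a leaf — visit L.
    Visit G.
    At G: go right to D.
      At D: go left to P.
        P is a leaf — visit P.
      Visit D.
      At D: no right child.
Visit F.
At F: go right to Z.
  Z is a leaf — visit Z.
Full in-order sequence: J, A, Q, S, K, X, W, L, G, P, D, F, Z.

10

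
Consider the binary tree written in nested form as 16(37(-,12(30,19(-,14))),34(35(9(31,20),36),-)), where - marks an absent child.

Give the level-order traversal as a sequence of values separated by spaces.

16 37 34 12 35 30 19 9 36 14 31 20

Level-order visits nodes level by level from the root, left to right within each level.
Level 0: 16
Level 1: 37, 34
Level 2: 12, 35
Level 3: 30, 19, 9, 36
Level 4: 14, 31, 20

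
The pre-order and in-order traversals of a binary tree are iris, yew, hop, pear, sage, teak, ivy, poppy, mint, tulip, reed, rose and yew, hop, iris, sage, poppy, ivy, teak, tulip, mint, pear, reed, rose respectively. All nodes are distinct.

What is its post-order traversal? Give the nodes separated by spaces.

The first element of pre-order is the root; it splits in-order into left and right subtrees.
Root iris: left subtree has 2 nodes {yew, hop}, right has 9 {sage, poppy, ivy, teak, tulip, mint, pear, reed, rose}.
  Root yew: left subtree has 0 nodes { }, right has 1 {hop}.
  Root pear: left subtree has 6 nodes {sage, poppy, ivy, teak, tulip, mint}, right has 2 {reed, rose}.
    Root sage: left subtree has 0 nodes { }, right has 5 {poppy, ivy, teak, tulip, mint}.
      Root teak: left subtree has 2 nodes {poppy, ivy}, right has 2 {tulip, mint}.
        Root ivy: left subtree has 1 node {poppy}, right has 0 { }.
        Root mint: left subtree has 1 node {tulip}, right has 0 { }.
    Root reed: left subtree has 0 nodes { }, right has 1 {rose}.

hop yew poppy ivy tulip mint teak sage rose reed pear iris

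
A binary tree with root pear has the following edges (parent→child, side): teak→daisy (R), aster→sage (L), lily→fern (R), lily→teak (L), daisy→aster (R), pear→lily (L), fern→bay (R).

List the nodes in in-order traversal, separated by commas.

teak, daisy, sage, aster, lily, fern, bay, pear

In-order visits the left subtree, then the node, then the right subtree.
At pear: go left to lily.
  At lily: go left to teak.
    At teak: no left child.
    Visit teak.
    At teak: go right to daisy.
      At daisy: no left child.
      Visit daisy.
      At daisy: go right to aster.
        At aster: go left to sage.
          sage is a leaf — visit sage.
        Visit aster.
        At aster: no right child.
  Visit lily.
  At lily: go right to fern.
    At fern: no left child.
    Visit fern.
    At fern: go right to bay.
      bay is a leaf — visit bay.
Visit pear.
At pear: no right child.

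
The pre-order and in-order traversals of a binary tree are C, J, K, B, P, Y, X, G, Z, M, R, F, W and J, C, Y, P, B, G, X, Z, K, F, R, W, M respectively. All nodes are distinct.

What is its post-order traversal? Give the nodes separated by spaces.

The first element of pre-order is the root; it splits in-order into left and right subtrees.
Root C: left subtree has 1 node {J}, right has 11 {Y, P, B, G, X, Z, K, F, R, W, M}.
  Root K: left subtree has 6 nodes {Y, P, B, G, X, Z}, right has 4 {F, R, W, M}.
    Root B: left subtree has 2 nodes {Y, P}, right has 3 {G, X, Z}.
      Root P: left subtree has 1 node {Y}, right has 0 { }.
      Root X: left subtree has 1 node {G}, right has 1 {Z}.
    Root M: left subtree has 3 nodes {F, R, W}, right has 0 { }.
      Root R: left subtree has 1 node {F}, right has 1 {W}.

J Y P G Z X B F W R M K C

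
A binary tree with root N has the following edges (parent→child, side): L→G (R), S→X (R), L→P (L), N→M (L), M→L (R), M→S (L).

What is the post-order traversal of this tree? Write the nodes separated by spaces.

X S P G L M N

Post-order visits the left subtree, then the right subtree, then the node.
At N: go left to M.
  At M: go left to S.
    At S: no left child.
    At S: go right to X.
      X is a leaf — visit X.
    Visit S.
  At M: go right to L.
    At L: go left to P.
      P is a leaf — visit P.
    At L: go right to G.
      G is a leaf — visit G.
    Visit L.
  Visit M.
At N: no right child.
Visit N.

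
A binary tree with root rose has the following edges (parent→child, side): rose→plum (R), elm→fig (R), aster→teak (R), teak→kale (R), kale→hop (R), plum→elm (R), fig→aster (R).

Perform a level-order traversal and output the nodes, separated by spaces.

Level-order visits nodes level by level from the root, left to right within each level.
Level 0: rose
Level 1: plum
Level 2: elm
Level 3: fig
Level 4: aster
Level 5: teak
Level 6: kale
Level 7: hop

rose plum elm fig aster teak kale hop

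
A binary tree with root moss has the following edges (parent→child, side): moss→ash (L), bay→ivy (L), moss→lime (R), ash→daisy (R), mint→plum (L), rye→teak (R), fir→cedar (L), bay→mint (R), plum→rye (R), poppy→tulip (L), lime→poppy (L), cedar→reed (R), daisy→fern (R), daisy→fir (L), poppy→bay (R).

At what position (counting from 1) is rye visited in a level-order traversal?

Level-order visits nodes level by level from the root, left to right within each level.
Level 0: moss
Level 1: ash, lime
Level 2: daisy, poppy
Level 3: fir, fern, tulip, bay
Level 4: cedar, ivy, mint
Level 5: reed, plum
Level 6: rye
Level 7: teak
Full level-order sequence: moss, ash, lime, daisy, poppy, fir, fern, tulip, bay, cedar, ivy, mint, reed, plum, rye, teak.

15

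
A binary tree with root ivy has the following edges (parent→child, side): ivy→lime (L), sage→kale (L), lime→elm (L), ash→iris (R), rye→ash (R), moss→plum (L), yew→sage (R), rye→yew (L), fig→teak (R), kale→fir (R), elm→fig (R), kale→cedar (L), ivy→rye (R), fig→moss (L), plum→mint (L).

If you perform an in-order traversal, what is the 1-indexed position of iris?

In-order visits the left subtree, then the node, then the right subtree.
At ivy: go left to lime.
  At lime: go left to elm.
    At elm: no left child.
    Visit elm.
    At elm: go right to fig.
      At fig: go left to moss.
        At moss: go left to plum.
          At plum: go left to mint.
            mint is a leaf — visit mint.
          Visit plum.
          At plum: no right child.
        Visit moss.
        At moss: no right child.
      Visit fig.
      At fig: go right to teak.
        teak is a leaf — visit teak.
  Visit lime.
  At lime: no right child.
Visit ivy.
At ivy: go right to rye.
  At rye: go left to yew.
    At yew: no left child.
    Visit yew.
    At yew: go right to sage.
      At sage: go left to kale.
        At kale: go left to cedar.
          cedar is a leaf — visit cedar.
        Visit kale.
        At kale: go right to fir.
          fir is a leaf — visit fir.
      Visit sage.
      At sage: no right child.
  Visit rye.
  At rye: go right to ash.
    At ash: no left child.
    Visit ash.
    At ash: go right to iris.
      iris is a leaf — visit iris.
Full in-order sequence: elm, mint, plum, moss, fig, teak, lime, ivy, yew, cedar, kale, fir, sage, rye, ash, iris.

16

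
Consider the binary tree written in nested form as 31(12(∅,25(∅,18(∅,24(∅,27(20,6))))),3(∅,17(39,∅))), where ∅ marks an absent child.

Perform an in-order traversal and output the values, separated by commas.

In-order visits the left subtree, then the node, then the right subtree.
At 31: go left to 12.
  At 12: no left child.
  Visit 12.
  At 12: go right to 25.
    At 25: no left child.
    Visit 25.
    At 25: go right to 18.
      At 18: no left child.
      Visit 18.
      At 18: go right to 24.
        At 24: no left child.
        Visit 24.
        At 24: go right to 27.
          At 27: go left to 20.
            20 is a leaf — visit 20.
          Visit 27.
          At 27: go right to 6.
            6 is a leaf — visit 6.
Visit 31.
At 31: go right to 3.
  At 3: no left child.
  Visit 3.
  At 3: go right to 17.
    At 17: go left to 39.
      39 is a leaf — visit 39.
    Visit 17.
    At 17: no right child.

12, 25, 18, 24, 20, 27, 6, 31, 3, 39, 17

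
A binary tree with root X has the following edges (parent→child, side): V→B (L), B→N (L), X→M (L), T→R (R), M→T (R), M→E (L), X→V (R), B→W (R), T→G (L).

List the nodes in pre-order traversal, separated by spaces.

X M E T G R V B N W

Pre-order visits the node, then its left subtree, then its right subtree.
Visit X.
At X: go left to M.
  Visit M.
  At M: go left to E.
    E is a leaf — visit E.
  At M: go right to T.
    Visit T.
    At T: go left to G.
      G is a leaf — visit G.
    At T: go right to R.
      R is a leaf — visit R.
At X: go right to V.
  Visit V.
  At V: go left to B.
    Visit B.
    At B: go left to N.
      N is a leaf — visit N.
    At B: go right to W.
      W is a leaf — visit W.
  At V: no right child.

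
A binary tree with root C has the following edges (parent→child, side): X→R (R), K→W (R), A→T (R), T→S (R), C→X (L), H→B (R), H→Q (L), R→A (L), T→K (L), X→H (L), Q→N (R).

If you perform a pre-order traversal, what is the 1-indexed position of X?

2

Pre-order visits the node, then its left subtree, then its right subtree.
Visit C.
At C: go left to X.
  Visit X.
  At X: go left to H.
    Visit H.
    At H: go left to Q.
      Visit Q.
      At Q: no left child.
      At Q: go right to N.
        N is a leaf — visit N.
    At H: go right to B.
      B is a leaf — visit B.
  At X: go right to R.
    Visit R.
    At R: go left to A.
      Visit A.
      At A: no left child.
      At A: go right to T.
        Visit T.
        At T: go left to K.
          Visit K.
          At K: no left child.
          At K: go right to W.
            W is a leaf — visit W.
        At T: go right to S.
          S is a leaf — visit S.
    At R: no right child.
At C: no right child.
Full pre-order sequence: C, X, H, Q, N, B, R, A, T, K, W, S.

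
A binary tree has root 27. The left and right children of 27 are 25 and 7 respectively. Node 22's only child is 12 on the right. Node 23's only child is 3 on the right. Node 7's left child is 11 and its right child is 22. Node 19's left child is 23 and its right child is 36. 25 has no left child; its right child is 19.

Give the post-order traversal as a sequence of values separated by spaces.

3 23 36 19 25 11 12 22 7 27

Post-order visits the left subtree, then the right subtree, then the node.
At 27: go left to 25.
  At 25: no left child.
  At 25: go right to 19.
    At 19: go left to 23.
      At 23: no left child.
      At 23: go right to 3.
        3 is a leaf — visit 3.
      Visit 23.
    At 19: go right to 36.
      36 is a leaf — visit 36.
    Visit 19.
  Visit 25.
At 27: go right to 7.
  At 7: go left to 11.
    11 is a leaf — visit 11.
  At 7: go right to 22.
    At 22: no left child.
    At 22: go right to 12.
      12 is a leaf — visit 12.
    Visit 22.
  Visit 7.
Visit 27.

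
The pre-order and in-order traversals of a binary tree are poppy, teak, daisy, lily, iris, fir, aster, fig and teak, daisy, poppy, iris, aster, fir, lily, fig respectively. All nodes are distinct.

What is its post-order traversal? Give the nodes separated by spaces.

daisy teak aster fir iris fig lily poppy

The first element of pre-order is the root; it splits in-order into left and right subtrees.
Root poppy: left subtree has 2 nodes {teak, daisy}, right has 5 {iris, aster, fir, lily, fig}.
  Root teak: left subtree has 0 nodes { }, right has 1 {daisy}.
  Root lily: left subtree has 3 nodes {iris, aster, fir}, right has 1 {fig}.
    Root iris: left subtree has 0 nodes { }, right has 2 {aster, fir}.
      Root fir: left subtree has 1 node {aster}, right has 0 { }.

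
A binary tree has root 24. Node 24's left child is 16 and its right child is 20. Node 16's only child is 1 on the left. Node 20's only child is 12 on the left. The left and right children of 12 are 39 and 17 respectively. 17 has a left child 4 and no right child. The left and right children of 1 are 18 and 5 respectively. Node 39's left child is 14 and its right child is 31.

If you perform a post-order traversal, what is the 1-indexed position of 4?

8

Post-order visits the left subtree, then the right subtree, then the node.
At 24: go left to 16.
  At 16: go left to 1.
    At 1: go left to 18.
      18 is a leaf — visit 18.
    At 1: go right to 5.
      5 is a leaf — visit 5.
    Visit 1.
  At 16: no right child.
  Visit 16.
At 24: go right to 20.
  At 20: go left to 12.
    At 12: go left to 39.
      At 39: go left to 14.
        14 is a leaf — visit 14.
      At 39: go right to 31.
        31 is a leaf — visit 31.
      Visit 39.
    At 12: go right to 17.
      At 17: go left to 4.
        4 is a leaf — visit 4.
      At 17: no right child.
      Visit 17.
    Visit 12.
  At 20: no right child.
  Visit 20.
Visit 24.
Full post-order sequence: 18, 5, 1, 16, 14, 31, 39, 4, 17, 12, 20, 24.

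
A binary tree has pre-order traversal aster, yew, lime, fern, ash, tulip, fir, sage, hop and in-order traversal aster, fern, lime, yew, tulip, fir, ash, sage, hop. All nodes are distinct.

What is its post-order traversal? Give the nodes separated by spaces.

fern lime fir tulip hop sage ash yew aster

The first element of pre-order is the root; it splits in-order into left and right subtrees.
Root aster: left subtree has 0 nodes { }, right has 8 {fern, lime, yew, tulip, fir, ash, sage, hop}.
  Root yew: left subtree has 2 nodes {fern, lime}, right has 5 {tulip, fir, ash, sage, hop}.
    Root lime: left subtree has 1 node {fern}, right has 0 { }.
    Root ash: left subtree has 2 nodes {tulip, fir}, right has 2 {sage, hop}.
      Root tulip: left subtree has 0 nodes { }, right has 1 {fir}.
      Root sage: left subtree has 0 nodes { }, right has 1 {hop}.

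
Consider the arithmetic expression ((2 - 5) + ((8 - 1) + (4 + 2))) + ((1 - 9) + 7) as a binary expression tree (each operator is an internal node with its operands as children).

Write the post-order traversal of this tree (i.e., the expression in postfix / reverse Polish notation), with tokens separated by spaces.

Post-order on an expression tree gives postfix notation: for each operator, emit left operand, right operand, then the operator.

2 5 - 8 1 - 4 2 + + + 1 9 - 7 + +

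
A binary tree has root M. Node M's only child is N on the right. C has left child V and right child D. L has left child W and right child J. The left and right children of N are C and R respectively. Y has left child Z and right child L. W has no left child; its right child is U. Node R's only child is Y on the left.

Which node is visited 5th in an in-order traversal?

In-order visits the left subtree, then the node, then the right subtree.
At M: no left child.
Visit M.
At M: go right to N.
  At N: go left to C.
    At C: go left to V.
      V is a leaf — visit V.
    Visit C.
    At C: go right to D.
      D is a leaf — visit D.
  Visit N.
  At N: go right to R.
    At R: go left to Y.
      At Y: go left to Z.
        Z is a leaf — visit Z.
      Visit Y.
      At Y: go right to L.
        At L: go left to W.
          At W: no left child.
          Visit W.
          At W: go right to U.
            U is a leaf — visit U.
        Visit L.
        At L: go right to J.
          J is a leaf — visit J.
    Visit R.
    At R: no right child.
Full in-order sequence: M, V, C, D, N, Z, Y, W, U, L, J, R.

N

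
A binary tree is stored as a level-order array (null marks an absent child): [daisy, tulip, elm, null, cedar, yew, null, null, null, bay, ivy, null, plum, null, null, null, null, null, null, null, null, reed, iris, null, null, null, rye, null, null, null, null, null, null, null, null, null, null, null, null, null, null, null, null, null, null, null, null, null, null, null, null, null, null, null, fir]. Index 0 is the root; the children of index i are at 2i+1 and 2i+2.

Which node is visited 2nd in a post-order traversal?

Post-order visits the left subtree, then the right subtree, then the node.
At daisy: go left to tulip.
  At tulip: no left child.
  At tulip: go right to cedar.
    At cedar: go left to bay.
      bay is a leaf — visit bay.
    At cedar: go right to ivy.
      At ivy: go left to reed.
        reed is a leaf — visit reed.
      At ivy: go right to iris.
        iris is a leaf — visit iris.
      Visit ivy.
    Visit cedar.
  Visit tulip.
At daisy: go right to elm.
  At elm: go left to yew.
    At yew: no left child.
    At yew: go right to plum.
      At plum: no left child.
      At plum: go right to rye.
        At rye: no left child.
        At rye: go right to fir.
          fir is a leaf — visit fir.
        Visit rye.
      Visit plum.
    Visit yew.
  At elm: no right child.
  Visit elm.
Visit daisy.
Full post-order sequence: bay, reed, iris, ivy, cedar, tulip, fir, rye, plum, yew, elm, daisy.

reed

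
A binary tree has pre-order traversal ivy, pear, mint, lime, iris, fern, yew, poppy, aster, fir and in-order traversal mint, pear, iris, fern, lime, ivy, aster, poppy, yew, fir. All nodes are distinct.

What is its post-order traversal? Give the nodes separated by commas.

The first element of pre-order is the root; it splits in-order into left and right subtrees.
Root ivy: left subtree has 5 nodes {mint, pear, iris, fern, lime}, right has 4 {aster, poppy, yew, fir}.
  Root pear: left subtree has 1 node {mint}, right has 3 {iris, fern, lime}.
    Root lime: left subtree has 2 nodes {iris, fern}, right has 0 { }.
      Root iris: left subtree has 0 nodes { }, right has 1 {fern}.
  Root yew: left subtree has 2 nodes {aster, poppy}, right has 1 {fir}.
    Root poppy: left subtree has 1 node {aster}, right has 0 { }.

mint, fern, iris, lime, pear, aster, poppy, fir, yew, ivy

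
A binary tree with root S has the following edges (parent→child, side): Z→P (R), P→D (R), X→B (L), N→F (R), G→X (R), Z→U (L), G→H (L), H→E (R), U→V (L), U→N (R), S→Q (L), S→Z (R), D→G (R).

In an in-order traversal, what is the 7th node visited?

Z

In-order visits the left subtree, then the node, then the right subtree.
At S: go left to Q.
  Q is a leaf — visit Q.
Visit S.
At S: go right to Z.
  At Z: go left to U.
    At U: go left to V.
      V is a leaf — visit V.
    Visit U.
    At U: go right to N.
      At N: no left child.
      Visit N.
      At N: go right to F.
        F is a leaf — visit F.
  Visit Z.
  At Z: go right to P.
    At P: no left child.
    Visit P.
    At P: go right to D.
      At D: no left child.
      Visit D.
      At D: go right to G.
        At G: go left to H.
          At H: no left child.
          Visit H.
          At H: go right to E.
            E is a leaf — visit E.
        Visit G.
        At G: go right to X.
          At X: go left to B.
            B is a leaf — visit B.
          Visit X.
          At X: no right child.
Full in-order sequence: Q, S, V, U, N, F, Z, P, D, H, E, G, B, X.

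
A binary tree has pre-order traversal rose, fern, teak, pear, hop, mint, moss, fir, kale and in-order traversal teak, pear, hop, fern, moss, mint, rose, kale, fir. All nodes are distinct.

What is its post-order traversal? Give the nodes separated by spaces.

The first element of pre-order is the root; it splits in-order into left and right subtrees.
Root rose: left subtree has 6 nodes {teak, pear, hop, fern, moss, mint}, right has 2 {kale, fir}.
  Root fern: left subtree has 3 nodes {teak, pear, hop}, right has 2 {moss, mint}.
    Root teak: left subtree has 0 nodes { }, right has 2 {pear, hop}.
      Root pear: left subtree has 0 nodes { }, right has 1 {hop}.
    Root mint: left subtree has 1 node {moss}, right has 0 { }.
  Root fir: left subtree has 1 node {kale}, right has 0 { }.

hop pear teak moss mint fern kale fir rose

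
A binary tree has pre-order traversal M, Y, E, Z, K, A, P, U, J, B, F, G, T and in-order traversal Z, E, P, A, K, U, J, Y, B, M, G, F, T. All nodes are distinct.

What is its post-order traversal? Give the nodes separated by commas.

The first element of pre-order is the root; it splits in-order into left and right subtrees.
Root M: left subtree has 9 nodes {Z, E, P, A, K, U, J, Y, B}, right has 3 {G, F, T}.
  Root Y: left subtree has 7 nodes {Z, E, P, A, K, U, J}, right has 1 {B}.
    Root E: left subtree has 1 node {Z}, right has 5 {P, A, K, U, J}.
      Root K: left subtree has 2 nodes {P, A}, right has 2 {U, J}.
        Root A: left subtree has 1 node {P}, right has 0 { }.
        Root U: left subtree has 0 nodes { }, right has 1 {J}.
  Root F: left subtree has 1 node {G}, right has 1 {T}.

Z, P, A, J, U, K, E, B, Y, G, T, F, M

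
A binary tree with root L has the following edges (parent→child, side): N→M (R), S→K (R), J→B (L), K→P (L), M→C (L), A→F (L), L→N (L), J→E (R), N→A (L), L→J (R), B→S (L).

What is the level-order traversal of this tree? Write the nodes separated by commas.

Level-order visits nodes level by level from the root, left to right within each level.
Level 0: L
Level 1: N, J
Level 2: A, M, B, E
Level 3: F, C, S
Level 4: K
Level 5: P

L, N, J, A, M, B, E, F, C, S, K, P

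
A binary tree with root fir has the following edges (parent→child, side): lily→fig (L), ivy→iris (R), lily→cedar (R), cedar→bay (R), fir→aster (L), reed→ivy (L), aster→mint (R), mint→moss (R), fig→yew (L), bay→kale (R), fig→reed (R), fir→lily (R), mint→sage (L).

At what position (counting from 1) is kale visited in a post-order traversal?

Post-order visits the left subtree, then the right subtree, then the node.
At fir: go left to aster.
  At aster: no left child.
  At aster: go right to mint.
    At mint: go left to sage.
      sage is a leaf — visit sage.
    At mint: go right to moss.
      moss is a leaf — visit moss.
    Visit mint.
  Visit aster.
At fir: go right to lily.
  At lily: go left to fig.
    At fig: go left to yew.
      yew is a leaf — visit yew.
    At fig: go right to reed.
      At reed: go left to ivy.
        At ivy: no left child.
        At ivy: go right to iris.
          iris is a leaf — visit iris.
        Visit ivy.
      At reed: no right child.
      Visit reed.
    Visit fig.
  At lily: go right to cedar.
    At cedar: no left child.
    At cedar: go right to bay.
      At bay: no left child.
      At bay: go right to kale.
        kale is a leaf — visit kale.
      Visit bay.
    Visit cedar.
  Visit lily.
Visit fir.
Full post-order sequence: sage, moss, mint, aster, yew, iris, ivy, reed, fig, kale, bay, cedar, lily, fir.

10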